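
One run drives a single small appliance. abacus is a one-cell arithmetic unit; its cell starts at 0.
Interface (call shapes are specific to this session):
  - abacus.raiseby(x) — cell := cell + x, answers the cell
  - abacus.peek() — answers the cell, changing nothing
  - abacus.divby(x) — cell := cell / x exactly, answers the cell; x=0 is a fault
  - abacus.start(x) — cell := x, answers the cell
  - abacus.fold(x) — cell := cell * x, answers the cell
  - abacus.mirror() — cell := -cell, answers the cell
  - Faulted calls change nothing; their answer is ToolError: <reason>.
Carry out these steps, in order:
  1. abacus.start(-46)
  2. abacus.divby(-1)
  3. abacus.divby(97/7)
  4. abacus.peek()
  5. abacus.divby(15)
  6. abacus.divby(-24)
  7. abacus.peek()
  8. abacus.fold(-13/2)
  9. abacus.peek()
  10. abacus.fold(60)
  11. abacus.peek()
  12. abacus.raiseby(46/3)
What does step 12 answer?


Do: abacus.start[x→-46]
See: -46
Do: abacus.divby[x→-1]
See: 46
Do: abacus.divby[x→97/7]
See: 322/97
Do: abacus.peek[]
See: 322/97
Do: abacus.divby[x→15]
See: 322/1455
Do: abacus.divby[x→-24]
See: -161/17460
Do: abacus.peek[]
See: -161/17460
Do: abacus.fold[x→-13/2]
See: 2093/34920
Do: abacus.peek[]
See: 2093/34920
Do: abacus.fold[x→60]
See: 2093/582
Do: abacus.peek[]
See: 2093/582
Do: abacus.raiseby[x→46/3]
See: 11017/582

Answer: 11017/582


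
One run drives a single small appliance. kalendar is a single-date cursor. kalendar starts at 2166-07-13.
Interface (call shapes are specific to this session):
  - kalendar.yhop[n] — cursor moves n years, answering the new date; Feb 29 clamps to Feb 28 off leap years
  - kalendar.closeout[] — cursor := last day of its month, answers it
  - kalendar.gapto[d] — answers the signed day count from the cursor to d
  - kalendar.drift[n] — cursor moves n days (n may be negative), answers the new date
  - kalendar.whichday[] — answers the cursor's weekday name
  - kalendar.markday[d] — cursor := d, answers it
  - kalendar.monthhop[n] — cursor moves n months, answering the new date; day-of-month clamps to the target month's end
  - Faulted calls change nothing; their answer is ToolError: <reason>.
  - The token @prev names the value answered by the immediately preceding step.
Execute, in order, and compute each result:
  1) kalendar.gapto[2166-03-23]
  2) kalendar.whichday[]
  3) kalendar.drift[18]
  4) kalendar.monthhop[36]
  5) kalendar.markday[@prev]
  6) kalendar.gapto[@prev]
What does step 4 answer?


Answer: 2169-07-31

Derivation:
>>> kalendar.gapto 2166-03-23
:: -112
>>> kalendar.whichday
:: Sunday
>>> kalendar.drift 18
:: 2166-07-31
>>> kalendar.monthhop 36
:: 2169-07-31
>>> kalendar.markday @prev
:: 2169-07-31
>>> kalendar.gapto @prev
:: 0


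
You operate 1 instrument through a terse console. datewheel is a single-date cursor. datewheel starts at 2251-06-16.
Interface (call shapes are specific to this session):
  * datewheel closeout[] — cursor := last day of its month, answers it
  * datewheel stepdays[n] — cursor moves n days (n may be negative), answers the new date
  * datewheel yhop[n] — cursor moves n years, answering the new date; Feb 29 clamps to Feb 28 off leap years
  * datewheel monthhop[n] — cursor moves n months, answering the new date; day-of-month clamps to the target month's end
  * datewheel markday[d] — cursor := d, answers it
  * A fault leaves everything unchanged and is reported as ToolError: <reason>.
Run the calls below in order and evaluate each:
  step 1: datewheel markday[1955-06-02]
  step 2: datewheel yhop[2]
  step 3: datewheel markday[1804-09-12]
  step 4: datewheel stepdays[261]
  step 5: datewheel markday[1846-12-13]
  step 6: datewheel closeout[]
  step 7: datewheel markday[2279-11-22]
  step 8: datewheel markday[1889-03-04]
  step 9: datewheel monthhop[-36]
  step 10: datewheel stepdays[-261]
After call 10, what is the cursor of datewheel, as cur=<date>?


>> datewheel markday(1955-06-02)
<< 1955-06-02
>> datewheel yhop(2)
<< 1957-06-02
>> datewheel markday(1804-09-12)
<< 1804-09-12
>> datewheel stepdays(261)
<< 1805-05-31
>> datewheel markday(1846-12-13)
<< 1846-12-13
>> datewheel closeout()
<< 1846-12-31
>> datewheel markday(2279-11-22)
<< 2279-11-22
>> datewheel markday(1889-03-04)
<< 1889-03-04
>> datewheel monthhop(-36)
<< 1886-03-04
>> datewheel stepdays(-261)
<< 1885-06-16

Answer: cur=1885-06-16


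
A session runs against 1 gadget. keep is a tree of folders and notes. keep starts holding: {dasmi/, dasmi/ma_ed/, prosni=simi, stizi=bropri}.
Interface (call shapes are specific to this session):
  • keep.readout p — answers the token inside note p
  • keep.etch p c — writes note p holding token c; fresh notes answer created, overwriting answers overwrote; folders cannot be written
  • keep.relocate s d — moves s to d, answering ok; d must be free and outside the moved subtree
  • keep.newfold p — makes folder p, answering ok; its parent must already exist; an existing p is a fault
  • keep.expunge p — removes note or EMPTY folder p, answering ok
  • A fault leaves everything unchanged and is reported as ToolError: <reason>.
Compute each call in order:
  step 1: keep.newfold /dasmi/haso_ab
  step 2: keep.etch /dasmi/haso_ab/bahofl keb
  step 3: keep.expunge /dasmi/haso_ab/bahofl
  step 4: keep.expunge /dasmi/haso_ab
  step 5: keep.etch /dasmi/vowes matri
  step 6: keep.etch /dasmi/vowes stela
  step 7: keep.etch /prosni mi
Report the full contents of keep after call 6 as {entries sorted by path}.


;; 1. newfold(p=/dasmi/haso_ab) ~> ok
;; 2. etch(p=/dasmi/haso_ab/bahofl, c=keb) ~> created
;; 3. expunge(p=/dasmi/haso_ab/bahofl) ~> ok
;; 4. expunge(p=/dasmi/haso_ab) ~> ok
;; 5. etch(p=/dasmi/vowes, c=matri) ~> created
;; 6. etch(p=/dasmi/vowes, c=stela) ~> overwrote
;; 7. etch(p=/prosni, c=mi) ~> overwrote

Answer: {dasmi/, dasmi/ma_ed/, dasmi/vowes=stela, prosni=simi, stizi=bropri}


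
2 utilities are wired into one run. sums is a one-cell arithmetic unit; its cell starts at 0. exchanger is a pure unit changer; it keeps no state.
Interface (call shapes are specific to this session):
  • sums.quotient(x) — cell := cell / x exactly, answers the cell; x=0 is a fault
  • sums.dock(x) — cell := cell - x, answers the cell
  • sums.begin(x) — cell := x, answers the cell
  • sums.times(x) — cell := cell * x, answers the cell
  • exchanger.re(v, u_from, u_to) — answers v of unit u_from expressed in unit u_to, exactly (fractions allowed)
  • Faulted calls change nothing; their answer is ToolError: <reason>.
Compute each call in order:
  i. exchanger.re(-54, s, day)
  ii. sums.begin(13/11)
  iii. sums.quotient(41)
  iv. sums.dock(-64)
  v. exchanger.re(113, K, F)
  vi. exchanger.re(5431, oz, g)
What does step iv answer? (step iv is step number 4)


Answer: 28877/451

Derivation:
% re -54 s day
  -1/1600
% begin 13/11
  13/11
% quotient 41
  13/451
% dock -64
  28877/451
% re 113 K F
  -25627/100
% re 5431 oz g
  246346016147/1600000


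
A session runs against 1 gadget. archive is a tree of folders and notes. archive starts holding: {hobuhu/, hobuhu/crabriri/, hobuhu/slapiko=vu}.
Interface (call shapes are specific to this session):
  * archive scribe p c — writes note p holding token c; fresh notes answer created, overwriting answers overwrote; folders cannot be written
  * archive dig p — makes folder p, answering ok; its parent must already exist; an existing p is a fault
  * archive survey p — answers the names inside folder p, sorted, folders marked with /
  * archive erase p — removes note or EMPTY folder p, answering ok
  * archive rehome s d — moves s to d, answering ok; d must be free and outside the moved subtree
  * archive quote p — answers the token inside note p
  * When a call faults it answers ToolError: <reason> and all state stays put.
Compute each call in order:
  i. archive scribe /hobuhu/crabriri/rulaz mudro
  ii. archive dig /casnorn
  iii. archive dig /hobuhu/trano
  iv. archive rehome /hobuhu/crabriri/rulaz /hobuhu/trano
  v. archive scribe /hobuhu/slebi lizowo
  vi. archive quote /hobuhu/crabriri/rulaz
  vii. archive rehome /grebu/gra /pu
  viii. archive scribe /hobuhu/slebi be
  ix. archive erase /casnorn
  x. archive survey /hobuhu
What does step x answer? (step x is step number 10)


Answer: [crabriri/, slapiko, slebi, trano/]

Derivation:
>> archive scribe(p='/hobuhu/crabriri/rulaz', c='mudro')
<< created
>> archive dig(p='/casnorn')
<< ok
>> archive dig(p='/hobuhu/trano')
<< ok
>> archive rehome(s='/hobuhu/crabriri/rulaz', d='/hobuhu/trano')
<< ToolError: exists
>> archive scribe(p='/hobuhu/slebi', c='lizowo')
<< created
>> archive quote(p='/hobuhu/crabriri/rulaz')
<< mudro
>> archive rehome(s='/grebu/gra', d='/pu')
<< ToolError: not found
>> archive scribe(p='/hobuhu/slebi', c='be')
<< overwrote
>> archive erase(p='/casnorn')
<< ok
>> archive survey(p='/hobuhu')
<< [crabriri/, slapiko, slebi, trano/]


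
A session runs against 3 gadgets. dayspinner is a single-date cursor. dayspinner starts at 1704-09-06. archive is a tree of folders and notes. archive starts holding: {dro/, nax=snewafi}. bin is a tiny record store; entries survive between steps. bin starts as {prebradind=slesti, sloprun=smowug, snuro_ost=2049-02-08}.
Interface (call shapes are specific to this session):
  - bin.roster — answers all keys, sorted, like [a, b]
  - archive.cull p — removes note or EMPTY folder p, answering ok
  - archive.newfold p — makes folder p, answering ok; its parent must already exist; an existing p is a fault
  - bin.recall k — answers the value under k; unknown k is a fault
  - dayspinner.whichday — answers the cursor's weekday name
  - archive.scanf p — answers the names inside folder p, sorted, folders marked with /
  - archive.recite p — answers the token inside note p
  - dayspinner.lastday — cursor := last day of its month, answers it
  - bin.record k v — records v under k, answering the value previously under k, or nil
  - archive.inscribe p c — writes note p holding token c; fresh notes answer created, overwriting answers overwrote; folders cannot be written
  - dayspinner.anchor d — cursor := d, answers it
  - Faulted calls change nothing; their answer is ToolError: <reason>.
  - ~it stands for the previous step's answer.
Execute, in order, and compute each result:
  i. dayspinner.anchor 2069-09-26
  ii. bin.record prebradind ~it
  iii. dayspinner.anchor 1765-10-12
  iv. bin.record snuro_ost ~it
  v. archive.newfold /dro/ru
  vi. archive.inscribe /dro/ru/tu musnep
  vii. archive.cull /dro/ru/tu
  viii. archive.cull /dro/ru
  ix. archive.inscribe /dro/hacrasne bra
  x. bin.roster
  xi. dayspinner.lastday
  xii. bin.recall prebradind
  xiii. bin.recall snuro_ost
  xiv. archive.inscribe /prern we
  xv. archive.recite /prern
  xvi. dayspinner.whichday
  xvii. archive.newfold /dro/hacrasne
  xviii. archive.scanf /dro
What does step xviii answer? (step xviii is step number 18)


Act: anchor[2069-09-26]
Obs: 2069-09-26
Act: record[prebradind; ~it]
Obs: slesti
Act: anchor[1765-10-12]
Obs: 1765-10-12
Act: record[snuro_ost; ~it]
Obs: 2049-02-08
Act: newfold[/dro/ru]
Obs: ok
Act: inscribe[/dro/ru/tu; musnep]
Obs: created
Act: cull[/dro/ru/tu]
Obs: ok
Act: cull[/dro/ru]
Obs: ok
Act: inscribe[/dro/hacrasne; bra]
Obs: created
Act: roster[]
Obs: [prebradind, sloprun, snuro_ost]
Act: lastday[]
Obs: 1765-10-31
Act: recall[prebradind]
Obs: 2069-09-26
Act: recall[snuro_ost]
Obs: 1765-10-12
Act: inscribe[/prern; we]
Obs: created
Act: recite[/prern]
Obs: we
Act: whichday[]
Obs: Thursday
Act: newfold[/dro/hacrasne]
Obs: ToolError: exists
Act: scanf[/dro]
Obs: [hacrasne]

Answer: [hacrasne]


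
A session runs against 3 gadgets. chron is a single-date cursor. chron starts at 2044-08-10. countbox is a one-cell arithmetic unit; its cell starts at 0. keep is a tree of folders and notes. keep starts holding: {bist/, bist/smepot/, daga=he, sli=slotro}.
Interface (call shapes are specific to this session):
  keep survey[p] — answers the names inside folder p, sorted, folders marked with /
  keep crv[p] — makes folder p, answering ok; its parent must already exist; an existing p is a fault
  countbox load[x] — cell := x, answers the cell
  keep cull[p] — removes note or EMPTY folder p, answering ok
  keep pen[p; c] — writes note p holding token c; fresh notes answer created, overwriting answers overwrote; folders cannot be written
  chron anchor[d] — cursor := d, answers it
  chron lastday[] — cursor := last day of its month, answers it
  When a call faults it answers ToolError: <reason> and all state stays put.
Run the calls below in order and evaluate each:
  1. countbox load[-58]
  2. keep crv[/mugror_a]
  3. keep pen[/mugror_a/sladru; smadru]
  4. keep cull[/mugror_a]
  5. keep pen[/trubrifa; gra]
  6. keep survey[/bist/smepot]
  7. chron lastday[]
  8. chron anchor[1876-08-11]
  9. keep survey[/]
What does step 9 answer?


I try countbox load using x=-58, — result: -58.
I invoke keep crv using p=/mugror_a, and see ok.
Calling keep pen using p=/mugror_a/sladru, c=smadru, yielding created.
I run keep cull using p=/mugror_a, and observe ToolError: not empty.
Calling keep pen using p=/trubrifa, c=gra, which returns created.
Now I run keep survey using p=/bist/smepot, and observe [].
Using chron lastday(), which returns 2044-08-31.
Invoking chron anchor using d=1876-08-11, and see 1876-08-11.
I call keep survey using p=/, and see [bist/, daga, mugror_a/, sli, trubrifa].

Answer: [bist/, daga, mugror_a/, sli, trubrifa]


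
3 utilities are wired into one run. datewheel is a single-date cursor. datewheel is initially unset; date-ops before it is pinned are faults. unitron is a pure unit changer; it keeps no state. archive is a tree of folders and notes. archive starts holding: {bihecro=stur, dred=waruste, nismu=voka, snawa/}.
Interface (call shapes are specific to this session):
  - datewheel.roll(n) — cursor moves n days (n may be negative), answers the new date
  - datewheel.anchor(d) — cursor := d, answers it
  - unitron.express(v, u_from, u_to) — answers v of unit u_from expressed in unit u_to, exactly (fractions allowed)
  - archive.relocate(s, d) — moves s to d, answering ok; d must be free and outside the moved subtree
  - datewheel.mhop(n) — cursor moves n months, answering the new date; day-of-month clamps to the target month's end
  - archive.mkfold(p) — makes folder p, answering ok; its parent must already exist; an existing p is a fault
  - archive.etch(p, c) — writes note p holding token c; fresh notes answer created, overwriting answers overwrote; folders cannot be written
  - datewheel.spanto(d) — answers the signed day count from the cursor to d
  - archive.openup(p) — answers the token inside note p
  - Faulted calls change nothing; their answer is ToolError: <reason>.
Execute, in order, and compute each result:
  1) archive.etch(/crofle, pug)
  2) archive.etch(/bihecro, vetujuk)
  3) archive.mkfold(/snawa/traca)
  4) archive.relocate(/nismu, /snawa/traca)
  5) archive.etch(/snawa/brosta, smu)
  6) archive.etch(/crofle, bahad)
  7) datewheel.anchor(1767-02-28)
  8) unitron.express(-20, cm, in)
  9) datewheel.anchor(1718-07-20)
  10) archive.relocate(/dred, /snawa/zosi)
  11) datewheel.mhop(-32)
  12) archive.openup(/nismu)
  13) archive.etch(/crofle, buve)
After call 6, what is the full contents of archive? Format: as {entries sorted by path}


$ archive.etch /crofle pug
= created
$ archive.etch /bihecro vetujuk
= overwrote
$ archive.mkfold /snawa/traca
= ok
$ archive.relocate /nismu /snawa/traca
= ToolError: exists
$ archive.etch /snawa/brosta smu
= created
$ archive.etch /crofle bahad
= overwrote
$ datewheel.anchor 1767-02-28
= 1767-02-28
$ unitron.express -20 cm in
= -1000/127
$ datewheel.anchor 1718-07-20
= 1718-07-20
$ archive.relocate /dred /snawa/zosi
= ok
$ datewheel.mhop -32
= 1715-11-20
$ archive.openup /nismu
= voka
$ archive.etch /crofle buve
= overwrote

Answer: {bihecro=vetujuk, crofle=bahad, dred=waruste, nismu=voka, snawa/, snawa/brosta=smu, snawa/traca/}


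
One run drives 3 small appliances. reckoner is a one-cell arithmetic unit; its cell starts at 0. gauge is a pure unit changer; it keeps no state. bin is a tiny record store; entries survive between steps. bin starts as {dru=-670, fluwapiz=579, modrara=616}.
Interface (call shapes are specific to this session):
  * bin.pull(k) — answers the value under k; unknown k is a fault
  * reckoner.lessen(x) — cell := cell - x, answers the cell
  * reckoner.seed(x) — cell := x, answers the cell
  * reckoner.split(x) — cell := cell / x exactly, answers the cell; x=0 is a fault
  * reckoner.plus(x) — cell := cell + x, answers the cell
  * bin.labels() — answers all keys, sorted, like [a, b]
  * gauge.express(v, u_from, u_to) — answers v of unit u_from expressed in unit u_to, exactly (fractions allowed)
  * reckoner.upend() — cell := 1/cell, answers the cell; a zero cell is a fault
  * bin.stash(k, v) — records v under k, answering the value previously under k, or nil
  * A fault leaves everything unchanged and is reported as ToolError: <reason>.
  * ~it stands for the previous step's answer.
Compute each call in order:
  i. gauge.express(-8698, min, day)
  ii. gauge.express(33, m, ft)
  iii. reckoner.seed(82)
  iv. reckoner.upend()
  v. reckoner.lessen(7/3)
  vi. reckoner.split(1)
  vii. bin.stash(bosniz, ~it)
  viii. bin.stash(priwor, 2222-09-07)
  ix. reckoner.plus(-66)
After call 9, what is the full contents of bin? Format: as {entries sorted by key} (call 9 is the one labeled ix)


Answer: {bosniz=-571/246, dru=-670, fluwapiz=579, modrara=616, priwor=2222-09-07}

Derivation:
I call gauge.express on v: -8698, u_from: min, u_to: day, and see -4349/720.
I invoke gauge.express on v: 33, u_from: m, u_to: ft, yielding 13750/127.
Invoking reckoner.seed on x: 82, — result: 82.
Calling reckoner.upend(), giving 1/82.
Then reckoner.lessen on x: 7/3, giving -571/246.
I call reckoner.split on x: 1, — result: -571/246.
Using bin.stash on k: bosniz, v: ~it, and see nil.
I call bin.stash on k: priwor, v: 2222-09-07, — result: nil.
I invoke reckoner.plus on x: -66, yielding -16807/246.


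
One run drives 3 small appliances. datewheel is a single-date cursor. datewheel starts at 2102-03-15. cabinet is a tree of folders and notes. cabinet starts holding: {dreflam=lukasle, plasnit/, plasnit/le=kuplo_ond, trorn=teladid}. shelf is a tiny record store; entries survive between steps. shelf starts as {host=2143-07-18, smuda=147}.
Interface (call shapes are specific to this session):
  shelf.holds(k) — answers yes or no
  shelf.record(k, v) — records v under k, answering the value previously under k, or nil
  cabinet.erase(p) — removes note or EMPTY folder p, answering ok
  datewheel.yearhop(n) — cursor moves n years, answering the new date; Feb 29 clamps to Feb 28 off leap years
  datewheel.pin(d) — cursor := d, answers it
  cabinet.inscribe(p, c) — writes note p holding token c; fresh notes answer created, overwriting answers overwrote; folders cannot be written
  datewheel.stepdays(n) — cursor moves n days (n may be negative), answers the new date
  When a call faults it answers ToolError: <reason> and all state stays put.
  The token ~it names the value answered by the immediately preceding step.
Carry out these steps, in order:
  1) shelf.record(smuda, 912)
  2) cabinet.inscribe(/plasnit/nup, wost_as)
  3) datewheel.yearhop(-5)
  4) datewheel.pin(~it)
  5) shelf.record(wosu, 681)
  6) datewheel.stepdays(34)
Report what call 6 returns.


CALL shelf.record[k='smuda'; v='912']
RET  147
CALL cabinet.inscribe[p='/plasnit/nup'; c='wost_as']
RET  created
CALL datewheel.yearhop[n='-5']
RET  2097-03-15
CALL datewheel.pin[d='~it']
RET  2097-03-15
CALL shelf.record[k='wosu'; v='681']
RET  nil
CALL datewheel.stepdays[n='34']
RET  2097-04-18

Answer: 2097-04-18


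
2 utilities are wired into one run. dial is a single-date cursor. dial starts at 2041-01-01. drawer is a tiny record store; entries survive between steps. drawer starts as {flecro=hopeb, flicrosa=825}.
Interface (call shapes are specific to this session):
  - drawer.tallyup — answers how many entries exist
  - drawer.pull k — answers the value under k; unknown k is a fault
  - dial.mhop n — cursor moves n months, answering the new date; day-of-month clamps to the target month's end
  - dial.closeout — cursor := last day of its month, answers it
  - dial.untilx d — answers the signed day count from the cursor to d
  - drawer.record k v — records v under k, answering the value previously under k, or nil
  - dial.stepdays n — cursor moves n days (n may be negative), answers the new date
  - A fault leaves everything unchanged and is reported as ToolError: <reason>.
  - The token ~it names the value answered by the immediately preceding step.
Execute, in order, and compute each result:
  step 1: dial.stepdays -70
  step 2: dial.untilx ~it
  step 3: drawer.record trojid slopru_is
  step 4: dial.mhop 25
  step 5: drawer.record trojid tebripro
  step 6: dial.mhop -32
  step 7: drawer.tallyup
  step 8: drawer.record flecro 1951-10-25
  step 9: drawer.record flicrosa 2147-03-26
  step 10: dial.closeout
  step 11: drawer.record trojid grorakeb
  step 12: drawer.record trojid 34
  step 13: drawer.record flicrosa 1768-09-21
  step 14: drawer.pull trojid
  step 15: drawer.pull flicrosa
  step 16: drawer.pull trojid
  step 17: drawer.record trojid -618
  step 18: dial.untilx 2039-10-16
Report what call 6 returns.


Answer: 2040-03-23

Derivation:
~$ dial.stepdays n=-70
:: 2040-10-23
~$ dial.untilx d=~it
:: 0
~$ drawer.record k=trojid v=slopru_is
:: nil
~$ dial.mhop n=25
:: 2042-11-23
~$ drawer.record k=trojid v=tebripro
:: slopru_is
~$ dial.mhop n=-32
:: 2040-03-23
~$ drawer.tallyup
:: 3
~$ drawer.record k=flecro v=1951-10-25
:: hopeb
~$ drawer.record k=flicrosa v=2147-03-26
:: 825
~$ dial.closeout
:: 2040-03-31
~$ drawer.record k=trojid v=grorakeb
:: tebripro
~$ drawer.record k=trojid v=34
:: grorakeb
~$ drawer.record k=flicrosa v=1768-09-21
:: 2147-03-26
~$ drawer.pull k=trojid
:: 34
~$ drawer.pull k=flicrosa
:: 1768-09-21
~$ drawer.pull k=trojid
:: 34
~$ drawer.record k=trojid v=-618
:: 34
~$ dial.untilx d=2039-10-16
:: -167


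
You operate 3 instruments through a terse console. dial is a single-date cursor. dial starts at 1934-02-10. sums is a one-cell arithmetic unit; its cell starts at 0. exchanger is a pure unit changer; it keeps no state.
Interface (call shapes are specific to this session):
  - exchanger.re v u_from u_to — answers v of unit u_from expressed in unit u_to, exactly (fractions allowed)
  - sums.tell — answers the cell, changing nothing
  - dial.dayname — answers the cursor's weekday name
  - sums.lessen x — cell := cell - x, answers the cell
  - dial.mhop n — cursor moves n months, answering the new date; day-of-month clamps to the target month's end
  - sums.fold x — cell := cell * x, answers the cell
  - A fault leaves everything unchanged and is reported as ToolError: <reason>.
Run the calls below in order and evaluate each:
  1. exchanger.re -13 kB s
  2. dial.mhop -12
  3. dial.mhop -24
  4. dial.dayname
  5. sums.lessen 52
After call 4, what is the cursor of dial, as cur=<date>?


Answer: cur=1931-02-10

Derivation:
Act: exchanger.re[v='-13'; u_from='kB'; u_to='s']
Obs: ToolError: incompatible units
Act: dial.mhop[n='-12']
Obs: 1933-02-10
Act: dial.mhop[n='-24']
Obs: 1931-02-10
Act: dial.dayname[]
Obs: Tuesday
Act: sums.lessen[x='52']
Obs: -52


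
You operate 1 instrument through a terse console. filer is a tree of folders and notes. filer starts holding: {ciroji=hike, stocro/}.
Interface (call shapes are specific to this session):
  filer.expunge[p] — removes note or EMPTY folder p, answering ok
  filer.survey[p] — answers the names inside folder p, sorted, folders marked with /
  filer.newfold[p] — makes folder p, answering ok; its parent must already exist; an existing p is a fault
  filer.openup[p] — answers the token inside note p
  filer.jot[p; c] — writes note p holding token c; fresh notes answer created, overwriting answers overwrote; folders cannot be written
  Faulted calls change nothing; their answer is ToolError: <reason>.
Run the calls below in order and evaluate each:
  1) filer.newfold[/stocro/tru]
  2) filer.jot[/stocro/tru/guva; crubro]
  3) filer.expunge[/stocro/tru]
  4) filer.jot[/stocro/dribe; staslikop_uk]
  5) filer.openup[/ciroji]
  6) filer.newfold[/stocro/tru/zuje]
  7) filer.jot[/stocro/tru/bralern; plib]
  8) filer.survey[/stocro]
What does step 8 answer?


Answer: [dribe, tru/]

Derivation:
Using filer.newfold passing /stocro/tru, giving ok.
I use filer.jot passing /stocro/tru/guva, crubro, — result: created.
I call filer.expunge passing /stocro/tru: ToolError: not empty.
Then filer.jot passing /stocro/dribe, staslikop_uk, and see created.
Now I run filer.openup passing /ciroji, and get hike.
Invoking filer.newfold passing /stocro/tru/zuje, which returns ok.
Then filer.jot passing /stocro/tru/bralern, plib, and observe created.
Invoking filer.survey passing /stocro, yielding [dribe, tru/].


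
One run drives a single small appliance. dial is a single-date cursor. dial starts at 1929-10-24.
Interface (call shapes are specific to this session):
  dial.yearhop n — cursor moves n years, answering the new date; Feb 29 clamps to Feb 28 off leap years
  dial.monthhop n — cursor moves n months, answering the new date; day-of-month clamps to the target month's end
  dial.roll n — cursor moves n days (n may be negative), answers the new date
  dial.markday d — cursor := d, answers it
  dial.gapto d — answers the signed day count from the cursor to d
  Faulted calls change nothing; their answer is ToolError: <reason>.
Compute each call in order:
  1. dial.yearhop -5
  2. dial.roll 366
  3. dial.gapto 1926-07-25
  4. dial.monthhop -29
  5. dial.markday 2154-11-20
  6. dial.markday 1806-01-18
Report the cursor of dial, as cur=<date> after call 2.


Then dial.yearhop(n→-5), — result: 1924-10-24.
Using dial.roll(n→366), and observe 1925-10-25.
Calling dial.gapto(d→1926-07-25), yielding 273.
I run dial.monthhop(n→-29), yielding 1923-05-25.
Calling dial.markday(d→2154-11-20), — result: 2154-11-20.
I try dial.markday(d→1806-01-18), → 1806-01-18.

Answer: cur=1925-10-25


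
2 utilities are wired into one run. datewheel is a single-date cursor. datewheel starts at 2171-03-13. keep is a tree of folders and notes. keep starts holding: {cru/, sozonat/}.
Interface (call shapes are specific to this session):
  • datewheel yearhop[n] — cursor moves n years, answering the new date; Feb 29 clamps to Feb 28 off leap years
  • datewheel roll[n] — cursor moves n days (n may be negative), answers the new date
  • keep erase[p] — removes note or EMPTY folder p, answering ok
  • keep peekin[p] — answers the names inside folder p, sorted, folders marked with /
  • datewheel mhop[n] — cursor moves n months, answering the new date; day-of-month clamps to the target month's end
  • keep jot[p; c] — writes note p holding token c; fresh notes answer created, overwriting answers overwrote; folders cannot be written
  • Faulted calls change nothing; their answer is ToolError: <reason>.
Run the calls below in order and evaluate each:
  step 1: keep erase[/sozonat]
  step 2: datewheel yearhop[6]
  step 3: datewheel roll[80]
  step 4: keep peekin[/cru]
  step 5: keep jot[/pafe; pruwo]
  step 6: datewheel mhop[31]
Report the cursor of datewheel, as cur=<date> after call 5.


Answer: cur=2177-06-01

Derivation:
% 1. keep erase(p=/sozonat) == ok
% 2. datewheel yearhop(n=6) == 2177-03-13
% 3. datewheel roll(n=80) == 2177-06-01
% 4. keep peekin(p=/cru) == []
% 5. keep jot(p=/pafe, c=pruwo) == created
% 6. datewheel mhop(n=31) == 2180-01-01


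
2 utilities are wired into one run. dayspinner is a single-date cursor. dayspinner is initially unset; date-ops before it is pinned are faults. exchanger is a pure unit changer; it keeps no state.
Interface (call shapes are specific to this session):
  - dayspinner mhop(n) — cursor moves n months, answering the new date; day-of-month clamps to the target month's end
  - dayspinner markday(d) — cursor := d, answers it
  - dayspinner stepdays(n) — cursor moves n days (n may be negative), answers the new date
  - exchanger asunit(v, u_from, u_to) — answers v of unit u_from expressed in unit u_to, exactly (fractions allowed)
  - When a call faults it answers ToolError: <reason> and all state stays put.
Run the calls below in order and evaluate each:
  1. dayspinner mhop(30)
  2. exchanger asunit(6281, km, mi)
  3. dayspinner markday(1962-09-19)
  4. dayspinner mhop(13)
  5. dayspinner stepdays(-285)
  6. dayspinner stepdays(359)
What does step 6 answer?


Answer: 1964-01-01

Derivation:
> dayspinner mhop 30
[out] ToolError: no date set
> exchanger asunit 6281 km mi
[out] 8921875/2286
> dayspinner markday 1962-09-19
[out] 1962-09-19
> dayspinner mhop 13
[out] 1963-10-19
> dayspinner stepdays -285
[out] 1963-01-07
> dayspinner stepdays 359
[out] 1964-01-01


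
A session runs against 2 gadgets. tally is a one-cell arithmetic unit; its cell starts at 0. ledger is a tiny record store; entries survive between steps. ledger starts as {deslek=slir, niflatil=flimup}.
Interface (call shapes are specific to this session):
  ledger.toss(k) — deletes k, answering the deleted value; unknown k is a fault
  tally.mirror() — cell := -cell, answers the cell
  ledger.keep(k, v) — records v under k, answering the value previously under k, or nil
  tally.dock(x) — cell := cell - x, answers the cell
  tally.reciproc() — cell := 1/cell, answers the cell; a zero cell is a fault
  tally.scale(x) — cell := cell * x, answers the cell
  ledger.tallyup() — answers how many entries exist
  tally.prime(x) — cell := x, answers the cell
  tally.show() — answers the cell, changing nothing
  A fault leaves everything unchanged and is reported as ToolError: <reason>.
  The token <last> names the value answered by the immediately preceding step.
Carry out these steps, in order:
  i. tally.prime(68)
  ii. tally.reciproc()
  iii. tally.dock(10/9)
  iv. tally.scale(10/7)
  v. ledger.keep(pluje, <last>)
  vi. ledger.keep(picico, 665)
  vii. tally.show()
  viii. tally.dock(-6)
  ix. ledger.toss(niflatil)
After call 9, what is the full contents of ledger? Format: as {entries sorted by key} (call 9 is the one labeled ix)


Answer: {deslek=slir, picico=665, pluje=-3355/2142}

Derivation:
[in] prime x='68'
= 68
[in] reciproc
= 1/68
[in] dock x='10/9'
= -671/612
[in] scale x='10/7'
= -3355/2142
[in] keep k='pluje' v='<last>'
= nil
[in] keep k='picico' v='665'
= nil
[in] show
= -3355/2142
[in] dock x='-6'
= 9497/2142
[in] toss k='niflatil'
= flimup


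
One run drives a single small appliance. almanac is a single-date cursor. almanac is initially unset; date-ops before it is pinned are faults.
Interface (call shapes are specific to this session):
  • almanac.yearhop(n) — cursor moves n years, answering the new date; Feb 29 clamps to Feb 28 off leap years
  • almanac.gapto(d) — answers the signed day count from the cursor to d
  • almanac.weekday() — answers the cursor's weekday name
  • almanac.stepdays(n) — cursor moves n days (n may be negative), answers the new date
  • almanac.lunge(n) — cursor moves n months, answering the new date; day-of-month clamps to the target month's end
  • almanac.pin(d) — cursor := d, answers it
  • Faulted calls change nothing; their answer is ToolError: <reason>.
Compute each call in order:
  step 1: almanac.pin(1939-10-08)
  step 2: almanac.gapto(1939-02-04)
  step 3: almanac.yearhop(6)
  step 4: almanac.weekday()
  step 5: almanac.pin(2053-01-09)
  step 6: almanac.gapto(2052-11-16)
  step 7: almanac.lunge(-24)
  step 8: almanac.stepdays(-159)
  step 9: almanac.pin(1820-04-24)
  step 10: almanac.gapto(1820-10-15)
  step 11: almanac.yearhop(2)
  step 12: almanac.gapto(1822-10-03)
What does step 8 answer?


Answer: 2050-08-03

Derivation:
CALL almanac.pin[d: 1939-10-08]
RET  1939-10-08
CALL almanac.gapto[d: 1939-02-04]
RET  -246
CALL almanac.yearhop[n: 6]
RET  1945-10-08
CALL almanac.weekday[]
RET  Monday
CALL almanac.pin[d: 2053-01-09]
RET  2053-01-09
CALL almanac.gapto[d: 2052-11-16]
RET  -54
CALL almanac.lunge[n: -24]
RET  2051-01-09
CALL almanac.stepdays[n: -159]
RET  2050-08-03
CALL almanac.pin[d: 1820-04-24]
RET  1820-04-24
CALL almanac.gapto[d: 1820-10-15]
RET  174
CALL almanac.yearhop[n: 2]
RET  1822-04-24
CALL almanac.gapto[d: 1822-10-03]
RET  162


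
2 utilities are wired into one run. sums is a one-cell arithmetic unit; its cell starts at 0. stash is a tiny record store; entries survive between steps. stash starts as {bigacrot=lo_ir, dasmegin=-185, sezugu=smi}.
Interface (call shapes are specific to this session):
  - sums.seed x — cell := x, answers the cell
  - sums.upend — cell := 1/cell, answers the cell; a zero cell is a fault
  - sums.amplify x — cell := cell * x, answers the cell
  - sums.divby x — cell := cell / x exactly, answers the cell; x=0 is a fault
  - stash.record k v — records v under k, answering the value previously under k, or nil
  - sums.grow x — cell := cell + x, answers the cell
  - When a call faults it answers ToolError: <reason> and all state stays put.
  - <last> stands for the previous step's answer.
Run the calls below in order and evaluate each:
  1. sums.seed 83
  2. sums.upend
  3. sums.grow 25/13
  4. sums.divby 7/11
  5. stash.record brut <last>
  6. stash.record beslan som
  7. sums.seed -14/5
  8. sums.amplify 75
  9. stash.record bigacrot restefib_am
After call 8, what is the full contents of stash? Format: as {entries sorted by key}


Answer: {beslan=som, bigacrot=lo_ir, brut=22968/7553, dasmegin=-185, sezugu=smi}

Derivation:
// 1. seed(83) : 83
// 2. upend() : 1/83
// 3. grow(25/13) : 2088/1079
// 4. divby(7/11) : 22968/7553
// 5. record(brut, <last>) : nil
// 6. record(beslan, som) : nil
// 7. seed(-14/5) : -14/5
// 8. amplify(75) : -210
// 9. record(bigacrot, restefib_am) : lo_ir


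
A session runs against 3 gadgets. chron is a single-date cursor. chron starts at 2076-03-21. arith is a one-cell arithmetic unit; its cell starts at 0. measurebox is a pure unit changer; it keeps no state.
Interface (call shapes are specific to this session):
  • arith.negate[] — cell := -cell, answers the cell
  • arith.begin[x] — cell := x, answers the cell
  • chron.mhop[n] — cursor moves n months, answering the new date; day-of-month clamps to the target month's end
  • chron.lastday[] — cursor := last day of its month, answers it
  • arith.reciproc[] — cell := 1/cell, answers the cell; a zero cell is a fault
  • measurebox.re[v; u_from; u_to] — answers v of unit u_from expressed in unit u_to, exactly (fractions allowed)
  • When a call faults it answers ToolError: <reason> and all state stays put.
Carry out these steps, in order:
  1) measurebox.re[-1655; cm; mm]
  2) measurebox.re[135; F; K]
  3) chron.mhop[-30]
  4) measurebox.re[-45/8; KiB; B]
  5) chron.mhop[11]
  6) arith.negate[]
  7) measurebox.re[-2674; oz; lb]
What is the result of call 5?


Answer: 2074-08-21

Derivation:
CALL measurebox.re[v: -1655; u_from: cm; u_to: mm]
RET  -16550
CALL measurebox.re[v: 135; u_from: F; u_to: K]
RET  59467/180
CALL chron.mhop[n: -30]
RET  2073-09-21
CALL measurebox.re[v: -45/8; u_from: KiB; u_to: B]
RET  -5760
CALL chron.mhop[n: 11]
RET  2074-08-21
CALL arith.negate[]
RET  0
CALL measurebox.re[v: -2674; u_from: oz; u_to: lb]
RET  -1337/8


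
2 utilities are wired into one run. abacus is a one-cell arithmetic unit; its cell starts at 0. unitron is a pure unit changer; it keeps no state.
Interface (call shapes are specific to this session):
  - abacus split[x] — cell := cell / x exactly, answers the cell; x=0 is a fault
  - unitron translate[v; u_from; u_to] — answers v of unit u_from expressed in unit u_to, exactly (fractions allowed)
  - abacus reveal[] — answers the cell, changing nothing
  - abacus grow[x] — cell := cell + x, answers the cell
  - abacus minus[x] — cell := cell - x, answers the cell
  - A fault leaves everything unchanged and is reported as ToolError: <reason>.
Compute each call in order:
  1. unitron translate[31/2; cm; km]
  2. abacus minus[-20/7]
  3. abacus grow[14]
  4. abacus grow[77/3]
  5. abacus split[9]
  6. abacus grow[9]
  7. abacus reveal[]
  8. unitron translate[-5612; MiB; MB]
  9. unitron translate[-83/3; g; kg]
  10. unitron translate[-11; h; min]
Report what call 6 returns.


Answer: 2594/189

Derivation:
>> unitron translate(31/2, cm, km)
<< 31/200000
>> abacus minus(-20/7)
<< 20/7
>> abacus grow(14)
<< 118/7
>> abacus grow(77/3)
<< 893/21
>> abacus split(9)
<< 893/189
>> abacus grow(9)
<< 2594/189
>> abacus reveal()
<< 2594/189
>> unitron translate(-5612, MiB, MB)
<< -91947008/15625
>> unitron translate(-83/3, g, kg)
<< -83/3000
>> unitron translate(-11, h, min)
<< -660


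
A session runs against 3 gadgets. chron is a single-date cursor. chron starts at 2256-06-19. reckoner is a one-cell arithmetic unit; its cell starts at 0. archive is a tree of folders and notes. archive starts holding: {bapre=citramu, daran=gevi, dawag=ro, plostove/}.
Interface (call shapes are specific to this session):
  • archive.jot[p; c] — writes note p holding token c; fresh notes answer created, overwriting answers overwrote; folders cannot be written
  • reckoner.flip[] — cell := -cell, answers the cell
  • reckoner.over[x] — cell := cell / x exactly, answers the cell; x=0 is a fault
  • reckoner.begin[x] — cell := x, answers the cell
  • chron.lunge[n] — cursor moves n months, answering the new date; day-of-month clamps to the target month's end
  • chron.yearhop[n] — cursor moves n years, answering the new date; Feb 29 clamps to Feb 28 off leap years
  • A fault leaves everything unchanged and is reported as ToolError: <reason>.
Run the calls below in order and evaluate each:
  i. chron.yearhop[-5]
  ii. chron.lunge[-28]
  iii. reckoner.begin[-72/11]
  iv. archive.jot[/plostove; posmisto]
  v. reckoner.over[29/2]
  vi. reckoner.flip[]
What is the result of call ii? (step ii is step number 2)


Answer: 2249-02-19

Derivation:
Invoking chron.yearhop passing -5, → 2251-06-19.
Calling chron.lunge passing -28, and observe 2249-02-19.
Now I run reckoner.begin passing -72/11, yielding -72/11.
Calling archive.jot passing /plostove, posmisto, which returns ToolError: is a directory.
I run reckoner.over passing 29/2: -144/319.
Now I run reckoner.flip, and observe 144/319.


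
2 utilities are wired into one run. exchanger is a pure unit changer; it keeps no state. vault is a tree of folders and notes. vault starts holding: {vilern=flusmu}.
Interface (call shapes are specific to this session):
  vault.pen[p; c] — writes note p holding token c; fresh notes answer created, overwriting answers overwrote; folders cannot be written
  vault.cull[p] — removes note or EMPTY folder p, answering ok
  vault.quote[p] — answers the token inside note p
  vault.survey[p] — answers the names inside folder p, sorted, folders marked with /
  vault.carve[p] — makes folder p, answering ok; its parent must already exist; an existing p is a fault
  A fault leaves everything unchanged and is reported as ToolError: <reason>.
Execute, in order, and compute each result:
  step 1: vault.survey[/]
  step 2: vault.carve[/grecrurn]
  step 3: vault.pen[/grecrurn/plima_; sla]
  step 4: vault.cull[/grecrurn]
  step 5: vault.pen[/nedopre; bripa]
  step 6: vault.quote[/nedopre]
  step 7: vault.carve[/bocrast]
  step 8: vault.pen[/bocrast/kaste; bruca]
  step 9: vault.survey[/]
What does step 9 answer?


$ survey /
:: [vilern]
$ carve /grecrurn
:: ok
$ pen /grecrurn/plima_ sla
:: created
$ cull /grecrurn
:: ToolError: not empty
$ pen /nedopre bripa
:: created
$ quote /nedopre
:: bripa
$ carve /bocrast
:: ok
$ pen /bocrast/kaste bruca
:: created
$ survey /
:: [bocrast/, grecrurn/, nedopre, vilern]

Answer: [bocrast/, grecrurn/, nedopre, vilern]


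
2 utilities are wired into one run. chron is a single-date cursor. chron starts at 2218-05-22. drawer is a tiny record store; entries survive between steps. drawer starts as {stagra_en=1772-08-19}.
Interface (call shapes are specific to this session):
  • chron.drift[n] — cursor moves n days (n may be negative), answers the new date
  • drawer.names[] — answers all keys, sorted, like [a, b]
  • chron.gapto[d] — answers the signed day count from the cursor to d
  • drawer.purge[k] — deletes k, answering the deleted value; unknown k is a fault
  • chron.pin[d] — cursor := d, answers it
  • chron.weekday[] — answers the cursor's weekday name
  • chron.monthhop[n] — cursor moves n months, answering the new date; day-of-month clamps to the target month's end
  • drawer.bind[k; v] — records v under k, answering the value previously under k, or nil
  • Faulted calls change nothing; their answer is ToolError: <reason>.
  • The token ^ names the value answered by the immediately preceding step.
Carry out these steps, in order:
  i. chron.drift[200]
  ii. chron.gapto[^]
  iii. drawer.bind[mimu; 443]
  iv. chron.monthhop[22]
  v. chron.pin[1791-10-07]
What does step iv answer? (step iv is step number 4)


Answer: 2220-10-08

Derivation:
·→ drift(n=200)
·← 2218-12-08
·→ gapto(d=^)
·← 0
·→ bind(k=mimu, v=443)
·← nil
·→ monthhop(n=22)
·← 2220-10-08
·→ pin(d=1791-10-07)
·← 1791-10-07
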